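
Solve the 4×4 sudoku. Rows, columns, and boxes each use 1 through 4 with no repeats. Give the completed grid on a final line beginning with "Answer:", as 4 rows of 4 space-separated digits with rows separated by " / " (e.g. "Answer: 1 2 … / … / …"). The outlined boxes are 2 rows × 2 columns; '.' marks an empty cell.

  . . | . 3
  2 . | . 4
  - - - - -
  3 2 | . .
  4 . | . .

Step 1. [r4c2∈{1}] only 1 remains possible at r4c2. So r4c2=1.
Step 2. [r2c3∈{1}] nothing but 1 survives at r2c3. So r2c3=1.
Step 3. [r4c4∈{2}] nothing but 2 survives at r4c4. So r4c4=2.
Step 4. [r2c2∈{3}] r2c2 is down to just 3 ⇒ r2c2=3.
Step 5. [r4c3∈{3}] only 3 remains possible at r4c3, so r4c3=3.
Step 6. [r1c1∈{1}] nothing but 1 survives at r1c1. So r1c1=1.
Step 7. [r3c3∈{4}] only 4 remains possible at r3c3, so r3c3=4.
Step 8. [r1c2∈{4}] r1c2 is down to just 4 ⇒ r1c2=4.
Step 9. [r1c3∈{2}] r1c3 is down to just 2 ⇒ r1c3=2.
Step 10. [r3c4∈{1}] nothing but 1 survives at r3c4 ⇒ r3c4=1.

Answer: 1 4 2 3 / 2 3 1 4 / 3 2 4 1 / 4 1 3 2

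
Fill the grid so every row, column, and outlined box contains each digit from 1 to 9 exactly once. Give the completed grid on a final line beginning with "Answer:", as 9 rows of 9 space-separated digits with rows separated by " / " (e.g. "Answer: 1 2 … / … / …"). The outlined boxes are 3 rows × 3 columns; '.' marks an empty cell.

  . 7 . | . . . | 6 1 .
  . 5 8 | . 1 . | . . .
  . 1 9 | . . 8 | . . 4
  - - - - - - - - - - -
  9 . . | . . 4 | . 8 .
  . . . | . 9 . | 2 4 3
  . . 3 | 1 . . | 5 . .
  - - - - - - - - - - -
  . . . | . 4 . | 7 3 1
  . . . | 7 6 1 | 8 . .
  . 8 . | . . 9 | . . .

Step 1. [r5c2∈{6}] r5c2's peers cover all but 6, so r5c2=6.
Step 2. [r4c2∈{2}] r4c2's peers cover all but 2, so r4c2=2.
Step 3. [r2c7∈{3,9}] col 7 places 9 nowhere but r2c7, so r2c7=9.
Step 4. [r8c2∈{3,4,9}] col 2 places 3 nowhere but r8c2 ⇒ r8c2=3.
Step 5. [r1c4∈{2,3,4,5,9}] r1c4 is the only open cell in row 1 admitting 9. So r1c4=9.
Step 6. [r2c4∈{2,3,4,6}] r2c4 is the only open cell in col 4 admitting 4, so r2c4=4.
Step 7. [r6c5∈{2,7,8}] r6c5 is the only open cell in col 5 admitting 8 ⇒ r6c5=8.
Step 8. [r5c4∈{5}] only 5 remains possible at r5c4 ⇒ r5c4=5.
Step 9. [r4c3∈{1,5,7}] across row 4, 5 lands solely at r4c3 ⇒ r4c3=5.
Step 10. [r6c6∈{2,6,7}] in row 6, 2 fits only at r6c6. So r6c6=2.
Step 11. [r5c6∈{7}] r5c6 is down to just 7 ⇒ r5c6=7.
Step 12. [r9c3∈{1,2,4,6,7}] in col 3, 7 fits only at r9c3, so r9c3=7.
Step 13. [r9c1∈{1,2,4,5,6}] row 9 places 1 nowhere but r9c1, so r9c1=1.
Step 14. [r3c5∈{2,3,5,7}] r3c5 is the only open cell in col 5 admitting 7, so r3c5=7.
Step 15. [r3c8∈{2,5}] row 3 places 5 nowhere but r3c8 ⇒ r3c8=5.
Step 16. [r4c9∈{6,7}] row 4 places 7 nowhere but r4c9 ⇒ r4c9=7.
Step 17. [r2c9∈{2}] r2c9's peers cover all but 2 ⇒ r2c9=2.
Step 18. [r2c6∈{3,6}] col 6 places 6 nowhere but r2c6, so r2c6=6.
Step 19. [r1c6∈{3,5}] across col 6, 3 lands solely at r1c6, so r1c6=3.
Step 20. [r3c4∈{2}] r3c4 has the single candidate 2 ⇒ r3c4=2.
Step 21. [r9c5∈{2,3,5}] col 5 places 2 nowhere but r9c5. So r9c5=2.
Step 22. [r8c8∈{2,9}] across col 8, 2 lands solely at r8c8 ⇒ r8c8=2.
Step 23. [r9c9∈{5,6}] 5 has one home in row 9: r9c9, so r9c9=5.
Step 24. [r3c1∈{3,6}] in row 3, 6 fits only at r3c1, so r3c1=6.
Step 25. [r6c8∈{6,9}] col 8 places 9 nowhere but r6c8 ⇒ r6c8=9.
Step 26. [r8c1∈{4,5}] r8c1 is the only open cell in row 8 admitting 5. So r8c1=5.
Step 27. [r7c1∈{2}] r7c1 is down to just 2 ⇒ r7c1=2.
Step 28. [r1c1∈{4}] r1c1 is down to just 4 ⇒ r1c1=4.
Step 29. [r9c4∈{3}] r9c4 has the single candidate 3, so r9c4=3.
Step 30. [r6c9∈{6}] r6c9 is down to just 6, so r6c9=6.
Step 31. [r4c4∈{6}] r4c4 has the single candidate 6, so r4c4=6.
Step 32. [r1c5∈{5}] r1c5 has the single candidate 5 ⇒ r1c5=5.
Step 33. [r1c3∈{2}] only 2 remains possible at r1c3, so r1c3=2.
Step 34. [r4c5∈{3}] only 3 remains possible at r4c5 ⇒ r4c5=3.
Step 35. [r3c7∈{3}] r3c7 is down to just 3, so r3c7=3.
Step 36. [r8c3∈{4}] only 4 remains possible at r8c3. So r8c3=4.
Step 37. [r1c9∈{8}] only 8 remains possible at r1c9 ⇒ r1c9=8.
Step 38. [r9c7∈{4}] r9c7 is down to just 4. So r9c7=4.
Step 39. [r4c7∈{1}] only 1 remains possible at r4c7 ⇒ r4c7=1.
Step 40. [r5c1∈{8}] only 8 remains possible at r5c1 ⇒ r5c1=8.
Step 41. [r7c2∈{9}] r7c2 is down to just 9. So r7c2=9.
Step 42. [r7c4∈{8}] r7c4's peers cover all but 8 ⇒ r7c4=8.
Step 43. [r6c2∈{4}] r6c2's peers cover all but 4, so r6c2=4.
Step 44. [r2c8∈{7}] r2c8 has the single candidate 7. So r2c8=7.
Step 45. [r2c1∈{3}] nothing but 3 survives at r2c1 ⇒ r2c1=3.
Step 46. [r8c9∈{9}] only 9 remains possible at r8c9. So r8c9=9.
Step 47. [r7c6∈{5}] r7c6 is down to just 5, so r7c6=5.
Step 48. [r7c3∈{6}] r7c3 is down to just 6. So r7c3=6.
Step 49. [r5c3∈{1}] r5c3 is down to just 1. So r5c3=1.
Step 50. [r9c8∈{6}] r9c8 has the single candidate 6. So r9c8=6.
Step 51. [r6c1∈{7}] r6c1 has the single candidate 7 ⇒ r6c1=7.

Answer: 4 7 2 9 5 3 6 1 8 / 3 5 8 4 1 6 9 7 2 / 6 1 9 2 7 8 3 5 4 / 9 2 5 6 3 4 1 8 7 / 8 6 1 5 9 7 2 4 3 / 7 4 3 1 8 2 5 9 6 / 2 9 6 8 4 5 7 3 1 / 5 3 4 7 6 1 8 2 9 / 1 8 7 3 2 9 4 6 5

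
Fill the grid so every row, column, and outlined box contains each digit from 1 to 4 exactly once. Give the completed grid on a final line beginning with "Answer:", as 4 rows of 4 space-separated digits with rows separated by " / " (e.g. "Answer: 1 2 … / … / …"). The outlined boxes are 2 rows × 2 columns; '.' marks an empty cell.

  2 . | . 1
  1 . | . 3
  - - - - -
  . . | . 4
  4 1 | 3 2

Step 1. [r1c3∈{4}] r1c3 is down to just 4, so r1c3=4.
Step 2. [r3c2∈{2,3}] 2 has one home in row 3: r3c2 ⇒ r3c2=2.
Step 3. [r3c3∈{1}] r3c3 is down to just 1 ⇒ r3c3=1.
Step 4. [r3c1∈{3}] r3c1 has the single candidate 3 ⇒ r3c1=3.
Step 5. [r1c2∈{3}] r1c2 is down to just 3 ⇒ r1c2=3.
Step 6. [r2c3∈{2}] nothing but 2 survives at r2c3, so r2c3=2.
Step 7. [r2c2∈{4}] only 4 remains possible at r2c2 ⇒ r2c2=4.

Answer: 2 3 4 1 / 1 4 2 3 / 3 2 1 4 / 4 1 3 2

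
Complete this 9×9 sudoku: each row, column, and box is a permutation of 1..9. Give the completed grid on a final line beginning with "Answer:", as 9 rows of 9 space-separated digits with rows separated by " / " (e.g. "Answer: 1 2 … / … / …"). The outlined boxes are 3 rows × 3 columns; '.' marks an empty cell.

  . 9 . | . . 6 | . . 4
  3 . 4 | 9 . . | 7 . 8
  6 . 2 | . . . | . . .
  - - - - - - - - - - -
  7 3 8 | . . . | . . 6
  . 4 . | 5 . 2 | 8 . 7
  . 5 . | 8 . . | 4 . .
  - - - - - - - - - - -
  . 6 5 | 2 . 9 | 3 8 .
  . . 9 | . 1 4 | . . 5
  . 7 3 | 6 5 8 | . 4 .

Step 1. [r4c6∈{1}] nothing but 1 survives at r4c6 ⇒ r4c6=1.
Step 2. [r6c1∈{1,2,9}] in box 4, 2 fits only at r6c1. So r6c1=2.
Step 3. [r9c1∈{1}] r9c1 is down to just 1. So r9c1=1.
Step 4. [r2c8∈{1,2,5,6}] in row 2, 6 fits only at r2c8. So r2c8=6.
Step 5. [r9c9∈{2,9}] 2 has one home in col 9: r9c9, so r9c9=2.
Step 6. [r7c5∈{7}] r7c5 has the single candidate 7, so r7c5=7.
Step 7. [r1c1∈{5,8}] in col 1, 5 fits only at r1c1. So r1c1=5.
Step 8. [r1c5∈{2,3,8}] in row 1, 8 fits only at r1c5, so r1c5=8.
Step 9. [r5c1∈{9}] r5c1 has the single candidate 9. So r5c1=9.
Step 10. [r9c7∈{9}] r9c7's peers cover all but 9 ⇒ r9c7=9.
Step 11. [r3c2∈{1,8}] row 3 places 8 nowhere but r3c2 ⇒ r3c2=8.
Step 12. [r7c9∈{1}] r7c9 has the single candidate 1, so r7c9=1.
Step 13. [r6c6∈{3,7}] r6c6 is the only open cell in row 6 admitting 7 ⇒ r6c6=7.
Step 14. [r3c6∈{3,5}] r3c6 is the only open cell in col 6 admitting 3. So r3c6=3.
Step 15. [r6c9∈{3,9}] in col 9, 3 fits only at r6c9 ⇒ r6c9=3.
Step 16. [r5c8∈{1}] only 1 remains possible at r5c8 ⇒ r5c8=1.
Step 17. [r3c4∈{1,4,7}] r3c4 is the only open cell in row 3 admitting 7 ⇒ r3c4=7.
Step 18. [r6c8∈{9}] nothing but 9 survives at r6c8. So r6c8=9.
Step 19. [r6c3∈{1,6}] across row 6, 1 lands solely at r6c3. So r6c3=1.
Step 20. [r3c7∈{1,5}] row 3 places 1 nowhere but r3c7. So r3c7=1.
Step 21. [r4c7∈{2,5}] across col 7, 5 lands solely at r4c7 ⇒ r4c7=5.
Step 22. [r3c5∈{4}] r3c5 has the single candidate 4 ⇒ r3c5=4.
Step 23. [r5c3∈{6}] only 6 remains possible at r5c3. So r5c3=6.
Step 24. [r1c8∈{2,3}] in row 1, 3 fits only at r1c8, so r1c8=3.
Step 25. [r8c4∈{3}] nothing but 3 survives at r8c4, so r8c4=3.
Step 26. [r1c4∈{1}] r1c4 is down to just 1, so r1c4=1.
Step 27. [r4c4∈{4}] r4c4's peers cover all but 4. So r4c4=4.
Step 28. [r2c2∈{1}] r2c2's peers cover all but 1 ⇒ r2c2=1.
Step 29. [r8c2∈{2}] nothing but 2 survives at r8c2, so r8c2=2.
Step 30. [r2c6∈{5}] r2c6 is down to just 5 ⇒ r2c6=5.
Step 31. [r4c8∈{2}] nothing but 2 survives at r4c8. So r4c8=2.
Step 32. [r8c1∈{8}] only 8 remains possible at r8c1. So r8c1=8.
Step 33. [r1c7∈{2}] r1c7 is down to just 2. So r1c7=2.
Step 34. [r5c5∈{3}] only 3 remains possible at r5c5 ⇒ r5c5=3.
Step 35. [r3c9∈{9}] only 9 remains possible at r3c9. So r3c9=9.
Step 36. [r7c1∈{4}] nothing but 4 survives at r7c1, so r7c1=4.
Step 37. [r8c8∈{7}] r8c8 has the single candidate 7, so r8c8=7.
Step 38. [r3c8∈{5}] nothing but 5 survives at r3c8 ⇒ r3c8=5.
Step 39. [r6c5∈{6}] r6c5 has the single candidate 6, so r6c5=6.
Step 40. [r8c7∈{6}] r8c7's peers cover all but 6 ⇒ r8c7=6.
Step 41. [r1c3∈{7}] r1c3 is down to just 7, so r1c3=7.
Step 42. [r2c5∈{2}] r2c5 has the single candidate 2 ⇒ r2c5=2.
Step 43. [r4c5∈{9}] r4c5 has the single candidate 9. So r4c5=9.

Answer: 5 9 7 1 8 6 2 3 4 / 3 1 4 9 2 5 7 6 8 / 6 8 2 7 4 3 1 5 9 / 7 3 8 4 9 1 5 2 6 / 9 4 6 5 3 2 8 1 7 / 2 5 1 8 6 7 4 9 3 / 4 6 5 2 7 9 3 8 1 / 8 2 9 3 1 4 6 7 5 / 1 7 3 6 5 8 9 4 2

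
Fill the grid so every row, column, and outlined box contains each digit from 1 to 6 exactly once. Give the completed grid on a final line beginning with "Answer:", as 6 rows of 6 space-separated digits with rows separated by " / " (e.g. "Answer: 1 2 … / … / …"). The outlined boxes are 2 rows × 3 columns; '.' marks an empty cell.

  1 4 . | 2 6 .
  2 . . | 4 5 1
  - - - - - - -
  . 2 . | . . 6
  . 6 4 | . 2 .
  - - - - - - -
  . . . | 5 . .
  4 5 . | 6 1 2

Step 1. [r6c3∈{3}] only 3 remains possible at r6c3 ⇒ r6c3=3.
Step 2. [r3c3∈{1,5}] 1 has one home in box 3: r3c3 ⇒ r3c3=1.
Step 3. [r3c4∈{3}] nothing but 3 survives at r3c4 ⇒ r3c4=3.
Step 4. [r5c5∈{3,4}] col 5 places 3 nowhere but r5c5. So r5c5=3.
Step 5. [r5c1∈{6}] nothing but 6 survives at r5c1. So r5c1=6.
Step 6. [r3c1∈{5}] r3c1's peers cover all but 5 ⇒ r3c1=5.
Step 7. [r4c4∈{1}] r4c4 is down to just 1, so r4c4=1.
Step 8. [r1c6∈{3}] r1c6's peers cover all but 3 ⇒ r1c6=3.
Step 9. [r5c3∈{2}] r5c3's peers cover all but 2. So r5c3=2.
Step 10. [r5c6∈{4}] nothing but 4 survives at r5c6, so r5c6=4.
Step 11. [r4c6∈{5}] r4c6 has the single candidate 5. So r4c6=5.
Step 12. [r1c3∈{5}] r1c3's peers cover all but 5, so r1c3=5.
Step 13. [r2c2∈{3}] r2c2 is down to just 3 ⇒ r2c2=3.
Step 14. [r3c5∈{4}] r3c5 is down to just 4. So r3c5=4.
Step 15. [r2c3∈{6}] nothing but 6 survives at r2c3, so r2c3=6.
Step 16. [r4c1∈{3}] only 3 remains possible at r4c1 ⇒ r4c1=3.
Step 17. [r5c2∈{1}] only 1 remains possible at r5c2, so r5c2=1.

Answer: 1 4 5 2 6 3 / 2 3 6 4 5 1 / 5 2 1 3 4 6 / 3 6 4 1 2 5 / 6 1 2 5 3 4 / 4 5 3 6 1 2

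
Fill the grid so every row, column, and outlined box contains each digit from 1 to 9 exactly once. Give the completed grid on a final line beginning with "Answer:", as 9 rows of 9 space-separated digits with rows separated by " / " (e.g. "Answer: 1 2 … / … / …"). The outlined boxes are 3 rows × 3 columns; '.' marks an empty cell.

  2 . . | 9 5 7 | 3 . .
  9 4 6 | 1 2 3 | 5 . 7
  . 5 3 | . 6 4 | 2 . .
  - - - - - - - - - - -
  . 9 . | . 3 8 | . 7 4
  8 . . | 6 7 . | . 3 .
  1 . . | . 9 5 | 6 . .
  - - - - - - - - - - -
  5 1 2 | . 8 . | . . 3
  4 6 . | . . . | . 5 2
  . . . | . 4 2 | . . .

Step 1. [r2c8∈{8}] r2c8's peers cover all but 8. So r2c8=8.
Step 2. [r4c7∈{1}] r4c7 is down to just 1 ⇒ r4c7=1.
Step 3. [r5c7∈{9}] r5c7 is down to just 9. So r5c7=9.
Step 4. [r1c8∈{1,4,6}] across row 1, 4 lands solely at r1c8. So r1c8=4.
Step 5. [r9c1∈{3,7}] across col 1, 3 lands solely at r9c1. So r9c1=3.
Step 6. [r7c4∈{7}] only 7 remains possible at r7c4 ⇒ r7c4=7.
Step 7. [r1c9∈{1,6}] 6 has one home in row 1: r1c9. So r1c9=6.
Step 8. [r9c8∈{1,6,9}] in row 9, 6 fits only at r9c8 ⇒ r9c8=6.
Step 9. [r9c9∈{1,8,9}] in row 9, 1 fits only at r9c9, so r9c9=1.
Step 10. [r9c3∈{7,8,9}] r9c3 is the only open cell in row 9 admitting 9, so r9c3=9.
Step 11. [r1c2∈{8}] r1c2 has the single candidate 8 ⇒ r1c2=8.
Step 12. [r9c2∈{7}] nothing but 7 survives at r9c2 ⇒ r9c2=7.
Step 13. [r6c4∈{2,4}] in col 4, 4 fits only at r6c4. So r6c4=4.
Step 14. [r8c6∈{1,9}] r8c6 is the only open cell in row 8 admitting 9, so r8c6=9.
Step 15. [r9c7∈{8}] nothing but 8 survives at r9c7 ⇒ r9c7=8.
Step 16. [r3c9∈{9}] r3c9's peers cover all but 9, so r3c9=9.
Step 17. [r4c3∈{5}] r4c3's peers cover all but 5 ⇒ r4c3=5.
Step 18. [r5c2∈{2}] only 2 remains possible at r5c2 ⇒ r5c2=2.
Step 19. [r3c4∈{8}] r3c4 is down to just 8, so r3c4=8.
Step 20. [r4c1∈{6}] only 6 remains possible at r4c1 ⇒ r4c1=6.
Step 21. [r8c4∈{3}] r8c4's peers cover all but 3. So r8c4=3.
Step 22. [r6c8∈{2}] r6c8 has the single candidate 2, so r6c8=2.
Step 23. [r9c4∈{5}] r9c4 has the single candidate 5 ⇒ r9c4=5.
Step 24. [r8c5∈{1}] nothing but 1 survives at r8c5. So r8c5=1.
Step 25. [r4c4∈{2}] only 2 remains possible at r4c4, so r4c4=2.
Step 26. [r3c8∈{1}] only 1 remains possible at r3c8, so r3c8=1.
Step 27. [r5c3∈{4}] nothing but 4 survives at r5c3 ⇒ r5c3=4.
Step 28. [r7c6∈{6}] r7c6 is down to just 6 ⇒ r7c6=6.
Step 29. [r5c9∈{5}] r5c9's peers cover all but 5 ⇒ r5c9=5.
Step 30. [r5c6∈{1}] r5c6 has the single candidate 1 ⇒ r5c6=1.
Step 31. [r3c1∈{7}] r3c1 has the single candidate 7, so r3c1=7.
Step 32. [r8c3∈{8}] only 8 remains possible at r8c3. So r8c3=8.
Step 33. [r7c7∈{4}] r7c7 has the single candidate 4, so r7c7=4.
Step 34. [r6c3∈{7}] nothing but 7 survives at r6c3. So r6c3=7.
Step 35. [r7c8∈{9}] r7c8's peers cover all but 9. So r7c8=9.
Step 36. [r1c3∈{1}] r1c3's peers cover all but 1. So r1c3=1.
Step 37. [r8c7∈{7}] r8c7's peers cover all but 7, so r8c7=7.
Step 38. [r6c9∈{8}] r6c9 has the single candidate 8 ⇒ r6c9=8.
Step 39. [r6c2∈{3}] only 3 remains possible at r6c2, so r6c2=3.

Answer: 2 8 1 9 5 7 3 4 6 / 9 4 6 1 2 3 5 8 7 / 7 5 3 8 6 4 2 1 9 / 6 9 5 2 3 8 1 7 4 / 8 2 4 6 7 1 9 3 5 / 1 3 7 4 9 5 6 2 8 / 5 1 2 7 8 6 4 9 3 / 4 6 8 3 1 9 7 5 2 / 3 7 9 5 4 2 8 6 1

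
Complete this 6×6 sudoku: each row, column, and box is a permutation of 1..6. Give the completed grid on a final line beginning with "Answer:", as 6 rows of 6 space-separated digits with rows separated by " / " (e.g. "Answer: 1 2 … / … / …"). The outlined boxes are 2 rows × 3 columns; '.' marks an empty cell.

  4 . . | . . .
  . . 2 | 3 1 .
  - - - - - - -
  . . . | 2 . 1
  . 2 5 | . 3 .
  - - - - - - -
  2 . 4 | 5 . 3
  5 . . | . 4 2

Step 1. [r1c4∈{6}] nothing but 6 survives at r1c4. So r1c4=6.
Step 2. [r5c2∈{1,6}] r5c2 is the only open cell in row 5 admitting 1, so r5c2=1.
Step 3. [r2c1∈{6}] nothing but 6 survives at r2c1, so r2c1=6.
Step 4. [r1c6∈{5}] r1c6 has the single candidate 5. So r1c6=5.
Step 5. [r1c2∈{3}] only 3 remains possible at r1c2 ⇒ r1c2=3.
Step 6. [r6c2∈{6}] r6c2 has the single candidate 6, so r6c2=6.
Step 7. [r3c3∈{3,6}] col 3 places 6 nowhere but r3c3, so r3c3=6.
Step 8. [r4c4∈{4}] nothing but 4 survives at r4c4, so r4c4=4.
Step 9. [r2c6∈{4}] r2c6 has the single candidate 4, so r2c6=4.
Step 10. [r3c1∈{3}] nothing but 3 survives at r3c1, so r3c1=3.
Step 11. [r1c5∈{2}] r1c5 has the single candidate 2 ⇒ r1c5=2.
Step 12. [r6c4∈{1}] r6c4 is down to just 1 ⇒ r6c4=1.
Step 13. [r3c5∈{5}] only 5 remains possible at r3c5 ⇒ r3c5=5.
Step 14. [r4c1∈{1}] r4c1 is down to just 1 ⇒ r4c1=1.
Step 15. [r1c3∈{1}] nothing but 1 survives at r1c3, so r1c3=1.
Step 16. [r4c6∈{6}] r4c6 is down to just 6. So r4c6=6.
Step 17. [r2c2∈{5}] only 5 remains possible at r2c2, so r2c2=5.
Step 18. [r3c2∈{4}] r3c2 is down to just 4. So r3c2=4.
Step 19. [r6c3∈{3}] r6c3's peers cover all but 3. So r6c3=3.
Step 20. [r5c5∈{6}] nothing but 6 survives at r5c5. So r5c5=6.

Answer: 4 3 1 6 2 5 / 6 5 2 3 1 4 / 3 4 6 2 5 1 / 1 2 5 4 3 6 / 2 1 4 5 6 3 / 5 6 3 1 4 2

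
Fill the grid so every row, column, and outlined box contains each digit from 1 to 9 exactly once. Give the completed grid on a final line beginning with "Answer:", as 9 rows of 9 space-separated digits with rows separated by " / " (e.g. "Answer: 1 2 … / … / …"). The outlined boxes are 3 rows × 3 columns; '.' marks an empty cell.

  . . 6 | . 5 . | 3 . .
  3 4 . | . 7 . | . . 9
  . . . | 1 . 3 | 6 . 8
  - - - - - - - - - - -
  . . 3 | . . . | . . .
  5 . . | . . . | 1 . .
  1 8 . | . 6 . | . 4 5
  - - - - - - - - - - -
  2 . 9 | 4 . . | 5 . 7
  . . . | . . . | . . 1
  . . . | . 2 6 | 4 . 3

Step 1. [r2c7∈{2}] r2c7's peers cover all but 2. So r2c7=2.
Step 2. [r2c6∈{8}] r2c6's peers cover all but 8, so r2c6=8.
Step 3. [r5c8∈{2,3,6,7,8,9}] col 8 places 3 nowhere but r5c8 ⇒ r5c8=3.
Step 4. [r3c5∈{4,9}] across row 3, 4 lands solely at r3c5 ⇒ r3c5=4.
Step 5. [r8c8∈{2,6,8,9}] across row 8, 2 lands solely at r8c8. So r8c8=2.
Step 6. [r6c4∈{2,3,7,9}] row 6 places 3 nowhere but r6c4 ⇒ r6c4=3.
Step 7. [r1c1∈{7,8,9}] r1c1 is the only open cell in row 1 admitting 8 ⇒ r1c1=8.
Step 8. [r9c1∈{7}] nothing but 7 survives at r9c1 ⇒ r9c1=7.
Step 9. [r3c1∈{9}] r3c1 is down to just 9. So r3c1=9.
Step 10. [r7c8∈{6,8}] r7c8 is the only open cell in box 9 admitting 6. So r7c8=6.
Step 11. [r7c5∈{1,3,8}] across row 7, 8 lands solely at r7c5 ⇒ r7c5=8.
Step 12. [r5c5∈{9}] r5c5 is down to just 9, so r5c5=9.
Step 13. [r4c2∈{2,6,7,9}] r4c2 is the only open cell in col 2 admitting 9. So r4c2=9.
Step 14. [r9c8∈{8,9}] r9c8 is the only open cell in col 8 admitting 9. So r9c8=9.
Step 15. [r9c4∈{5}] r9c4's peers cover all but 5 ⇒ r9c4=5.
Step 16. [r4c6∈{1,2,4,5,7}] row 4 places 5 nowhere but r4c6. So r4c6=5.
Step 17. [r9c2∈{1}] r9c2 is down to just 1, so r9c2=1.
Step 18. [r4c8∈{7,8}] r4c8 is the only open cell in col 8 admitting 8, so r4c8=8.
Step 19. [r5c6∈{2,4,7}] col 6 places 4 nowhere but r5c6, so r5c6=4.
Step 20. [r8c3∈{4,5,8}] r8c3 is the only open cell in col 3 admitting 4. So r8c3=4.
Step 21. [r8c2∈{3,5,6}] 5 has one home in row 8: r8c2 ⇒ r8c2=5.
Step 22. [r5c2∈{2,6,7}] in col 2, 6 fits only at r5c2 ⇒ r5c2=6.
Step 23. [r5c9∈{2}] r5c9's peers cover all but 2. So r5c9=2.
Step 24. [r6c3∈{2,7}] box 4 places 2 nowhere but r6c3 ⇒ r6c3=2.
Step 25. [r6c6∈{7}] r6c6's peers cover all but 7. So r6c6=7.
Step 26. [r1c6∈{2,9}] r1c6 is the only open cell in col 6 admitting 2 ⇒ r1c6=2.
Step 27. [r1c2∈{7}] only 7 remains possible at r1c2 ⇒ r1c2=7.
Step 28. [r2c3∈{1,5}] r2c3 is the only open cell in col 3 admitting 1 ⇒ r2c3=1.
Step 29. [r8c6∈{9}] only 9 remains possible at r8c6. So r8c6=9.
Step 30. [r2c8∈{5}] r2c8 is down to just 5 ⇒ r2c8=5.
Step 31. [r4c9∈{6}] r4c9 has the single candidate 6, so r4c9=6.
Step 32. [r4c1∈{4}] nothing but 4 survives at r4c1 ⇒ r4c1=4.
Step 33. [r1c8∈{1}] only 1 remains possible at r1c8 ⇒ r1c8=1.
Step 34. [r5c3∈{7}] r5c3 has the single candidate 7, so r5c3=7.
Step 35. [r3c3∈{5}] r3c3 is down to just 5. So r3c3=5.
Step 36. [r7c2∈{3}] r7c2 is down to just 3, so r7c2=3.
Step 37. [r9c3∈{8}] r9c3 has the single candidate 8, so r9c3=8.
Step 38. [r4c7∈{7}] nothing but 7 survives at r4c7, so r4c7=7.
Step 39. [r2c4∈{6}] nothing but 6 survives at r2c4 ⇒ r2c4=6.
Step 40. [r8c1∈{6}] r8c1 is down to just 6 ⇒ r8c1=6.
Step 41. [r8c4∈{7}] nothing but 7 survives at r8c4. So r8c4=7.
Step 42. [r8c5∈{3}] r8c5 has the single candidate 3. So r8c5=3.
Step 43. [r1c9∈{4}] only 4 remains possible at r1c9. So r1c9=4.
Step 44. [r7c6∈{1}] r7c6 is down to just 1 ⇒ r7c6=1.
Step 45. [r3c8∈{7}] r3c8 is down to just 7, so r3c8=7.
Step 46. [r4c5∈{1}] r4c5's peers cover all but 1, so r4c5=1.
Step 47. [r8c7∈{8}] r8c7's peers cover all but 8. So r8c7=8.
Step 48. [r3c2∈{2}] r3c2 has the single candidate 2, so r3c2=2.
Step 49. [r1c4∈{9}] r1c4 is down to just 9 ⇒ r1c4=9.
Step 50. [r4c4∈{2}] only 2 remains possible at r4c4 ⇒ r4c4=2.
Step 51. [r6c7∈{9}] r6c7's peers cover all but 9 ⇒ r6c7=9.
Step 52. [r5c4∈{8}] nothing but 8 survives at r5c4, so r5c4=8.

Answer: 8 7 6 9 5 2 3 1 4 / 3 4 1 6 7 8 2 5 9 / 9 2 5 1 4 3 6 7 8 / 4 9 3 2 1 5 7 8 6 / 5 6 7 8 9 4 1 3 2 / 1 8 2 3 6 7 9 4 5 / 2 3 9 4 8 1 5 6 7 / 6 5 4 7 3 9 8 2 1 / 7 1 8 5 2 6 4 9 3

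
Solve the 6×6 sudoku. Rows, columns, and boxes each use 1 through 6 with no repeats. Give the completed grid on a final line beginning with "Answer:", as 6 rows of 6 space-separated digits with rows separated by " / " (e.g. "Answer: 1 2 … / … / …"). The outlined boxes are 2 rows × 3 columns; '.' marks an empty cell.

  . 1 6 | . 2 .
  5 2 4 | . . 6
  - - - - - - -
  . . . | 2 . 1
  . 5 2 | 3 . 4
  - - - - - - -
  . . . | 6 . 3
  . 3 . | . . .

Step 1. [r6c1∈{1,2,4,6}] 6 has one home in row 6: r6c1 ⇒ r6c1=6.
Step 2. [r5c2∈{4}] r5c2's peers cover all but 4 ⇒ r5c2=4.
Step 3. [r6c5∈{1,4,5}] in col 5, 4 fits only at r6c5. So r6c5=4.
Step 4. [r3c5∈{5,6}] row 3 places 5 nowhere but r3c5. So r3c5=5.
Step 5. [r5c5∈{1}] r5c5 is down to just 1, so r5c5=1.
Step 6. [r6c4∈{5}] only 5 remains possible at r6c4 ⇒ r6c4=5.
Step 7. [r3c1∈{3,4}] row 3 places 4 nowhere but r3c1 ⇒ r3c1=4.
Step 8. [r3c3∈{3}] r3c3 is down to just 3, so r3c3=3.
Step 9. [r6c3∈{1}] only 1 remains possible at r6c3 ⇒ r6c3=1.
Step 10. [r4c1∈{1}] r4c1's peers cover all but 1 ⇒ r4c1=1.
Step 11. [r1c4∈{4}] r1c4's peers cover all but 4, so r1c4=4.
Step 12. [r2c5∈{3}] nothing but 3 survives at r2c5 ⇒ r2c5=3.
Step 13. [r5c3∈{5}] r5c3's peers cover all but 5, so r5c3=5.
Step 14. [r4c5∈{6}] r4c5's peers cover all but 6 ⇒ r4c5=6.
Step 15. [r1c1∈{3}] r1c1 has the single candidate 3 ⇒ r1c1=3.
Step 16. [r2c4∈{1}] r2c4 has the single candidate 1 ⇒ r2c4=1.
Step 17. [r1c6∈{5}] r1c6 is down to just 5. So r1c6=5.
Step 18. [r5c1∈{2}] nothing but 2 survives at r5c1. So r5c1=2.
Step 19. [r6c6∈{2}] r6c6 is down to just 2, so r6c6=2.
Step 20. [r3c2∈{6}] r3c2 is down to just 6 ⇒ r3c2=6.

Answer: 3 1 6 4 2 5 / 5 2 4 1 3 6 / 4 6 3 2 5 1 / 1 5 2 3 6 4 / 2 4 5 6 1 3 / 6 3 1 5 4 2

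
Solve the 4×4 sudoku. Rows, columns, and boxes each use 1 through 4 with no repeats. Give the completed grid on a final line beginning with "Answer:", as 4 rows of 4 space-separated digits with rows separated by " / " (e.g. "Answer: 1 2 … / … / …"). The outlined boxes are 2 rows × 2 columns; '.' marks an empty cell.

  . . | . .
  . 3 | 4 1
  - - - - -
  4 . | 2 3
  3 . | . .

Step 1. [r3c2∈{1}] nothing but 1 survives at r3c2. So r3c2=1.
Step 2. [r1c4∈{2}] r1c4's peers cover all but 2 ⇒ r1c4=2.
Step 3. [r1c1∈{1}] r1c1 is down to just 1. So r1c1=1.
Step 4. [r2c1∈{2}] r2c1 is down to just 2, so r2c1=2.
Step 5. [r4c3∈{1}] r4c3 has the single candidate 1, so r4c3=1.
Step 6. [r4c2∈{2}] r4c2 is down to just 2, so r4c2=2.
Step 7. [r4c4∈{4}] r4c4's peers cover all but 4 ⇒ r4c4=4.
Step 8. [r1c3∈{3}] r1c3 is down to just 3. So r1c3=3.
Step 9. [r1c2∈{4}] r1c2 is down to just 4. So r1c2=4.

Answer: 1 4 3 2 / 2 3 4 1 / 4 1 2 3 / 3 2 1 4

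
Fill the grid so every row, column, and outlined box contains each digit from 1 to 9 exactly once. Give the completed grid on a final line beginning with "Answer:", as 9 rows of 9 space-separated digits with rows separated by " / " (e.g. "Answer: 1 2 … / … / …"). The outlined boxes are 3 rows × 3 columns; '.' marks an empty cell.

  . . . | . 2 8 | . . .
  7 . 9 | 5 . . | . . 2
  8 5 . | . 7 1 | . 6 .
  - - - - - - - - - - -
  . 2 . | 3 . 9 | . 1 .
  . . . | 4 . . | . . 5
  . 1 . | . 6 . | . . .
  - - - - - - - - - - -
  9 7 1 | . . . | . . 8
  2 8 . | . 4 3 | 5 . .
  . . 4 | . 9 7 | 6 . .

Step 1. [r6c4∈{2,7,8}] r6c4 is the only open cell in col 4 admitting 7 ⇒ r6c4=7.
Step 2. [r9c2∈{3}] r9c2 has the single candidate 3 ⇒ r9c2=3.
Step 3. [r2c7∈{1,3,4,8}] across row 2, 1 lands solely at r2c7 ⇒ r2c7=1.
Step 4. [r9c8∈{2}] only 2 remains possible at r9c8, so r9c8=2.
Step 5. [r8c3∈{6}] r8c3 has the single candidate 6 ⇒ r8c3=6.
Step 6. [r1c3∈{3}] nothing but 3 survives at r1c3 ⇒ r1c3=3.
Step 7. [r2c8∈{3,4,8}] r2c8 is the only open cell in row 2 admitting 8. So r2c8=8.
Step 8. [r5c6∈{2}] only 2 remains possible at r5c6. So r5c6=2.
Step 9. [r6c6∈{5}] r6c6's peers cover all but 5 ⇒ r6c6=5.
Step 10. [r6c7∈{2,3,4,8,9}] in row 6, 2 fits only at r6c7. So r6c7=2.
Step 11. [r4c3∈{5,7,8}] in col 3, 5 fits only at r4c3. So r4c3=5.
Step 12. [r4c9∈{4,6,7}] r4c9 is the only open cell in col 9 admitting 6. So r4c9=6.
Step 13. [r4c7∈{4,7,8}] r4c7 is the only open cell in row 4 admitting 7 ⇒ r4c7=7.
Step 14. [r5c7∈{3,8,9}] across col 7, 8 lands solely at r5c7 ⇒ r5c7=8.
Step 15. [r3c4∈{9}] r3c4's peers cover all but 9. So r3c4=9.
Step 16. [r1c4∈{6}] r1c4 has the single candidate 6. So r1c4=6.
Step 17. [r1c2∈{4}] only 4 remains possible at r1c2 ⇒ r1c2=4.
Step 18. [r5c2∈{6,9}] in col 2, 9 fits only at r5c2, so r5c2=9.
Step 19. [r5c8∈{3}] r5c8 is down to just 3, so r5c8=3.
Step 20. [r8c4∈{1}] only 1 remains possible at r8c4. So r8c4=1.
Step 21. [r7c8∈{4}] only 4 remains possible at r7c8. So r7c8=4.
Step 22. [r6c9∈{4,9}] across box 6, 4 lands solely at r6c9, so r6c9=4.
Step 23. [r1c7∈{9}] r1c7 is down to just 9 ⇒ r1c7=9.
Step 24. [r8c9∈{7,9}] r8c9 is the only open cell in col 9 admitting 9. So r8c9=9.
Step 25. [r3c9∈{3}] r3c9's peers cover all but 3 ⇒ r3c9=3.
Step 26. [r1c8∈{5,7}] in row 1, 5 fits only at r1c8, so r1c8=5.
Step 27. [r3c3∈{2}] nothing but 2 survives at r3c3, so r3c3=2.
Step 28. [r7c5∈{5}] only 5 remains possible at r7c5 ⇒ r7c5=5.
Step 29. [r5c3∈{7}] r5c3's peers cover all but 7 ⇒ r5c3=7.
Step 30. [r1c1∈{1}] r1c1 has the single candidate 1 ⇒ r1c1=1.
Step 31. [r5c5∈{1}] r5c5's peers cover all but 1 ⇒ r5c5=1.
Step 32. [r2c5∈{3}] r2c5's peers cover all but 3 ⇒ r2c5=3.
Step 33. [r7c6∈{6}] nothing but 6 survives at r7c6. So r7c6=6.
Step 34. [r4c5∈{8}] nothing but 8 survives at r4c5. So r4c5=8.
Step 35. [r2c2∈{6}] r2c2's peers cover all but 6 ⇒ r2c2=6.
Step 36. [r7c7∈{3}] r7c7 has the single candidate 3, so r7c7=3.
Step 37. [r4c1∈{4}] only 4 remains possible at r4c1. So r4c1=4.
Step 38. [r9c9∈{1}] only 1 remains possible at r9c9, so r9c9=1.
Step 39. [r9c4∈{8}] r9c4's peers cover all but 8. So r9c4=8.
Step 40. [r1c9∈{7}] nothing but 7 survives at r1c9. So r1c9=7.
Step 41. [r6c3∈{8}] only 8 remains possible at r6c3, so r6c3=8.
Step 42. [r5c1∈{6}] r5c1 has the single candidate 6. So r5c1=6.
Step 43. [r6c1∈{3}] r6c1's peers cover all but 3. So r6c1=3.
Step 44. [r9c1∈{5}] nothing but 5 survives at r9c1. So r9c1=5.
Step 45. [r7c4∈{2}] r7c4's peers cover all but 2. So r7c4=2.
Step 46. [r8c8∈{7}] r8c8's peers cover all but 7, so r8c8=7.
Step 47. [r2c6∈{4}] only 4 remains possible at r2c6. So r2c6=4.
Step 48. [r3c7∈{4}] r3c7 is down to just 4, so r3c7=4.
Step 49. [r6c8∈{9}] r6c8 is down to just 9, so r6c8=9.

Answer: 1 4 3 6 2 8 9 5 7 / 7 6 9 5 3 4 1 8 2 / 8 5 2 9 7 1 4 6 3 / 4 2 5 3 8 9 7 1 6 / 6 9 7 4 1 2 8 3 5 / 3 1 8 7 6 5 2 9 4 / 9 7 1 2 5 6 3 4 8 / 2 8 6 1 4 3 5 7 9 / 5 3 4 8 9 7 6 2 1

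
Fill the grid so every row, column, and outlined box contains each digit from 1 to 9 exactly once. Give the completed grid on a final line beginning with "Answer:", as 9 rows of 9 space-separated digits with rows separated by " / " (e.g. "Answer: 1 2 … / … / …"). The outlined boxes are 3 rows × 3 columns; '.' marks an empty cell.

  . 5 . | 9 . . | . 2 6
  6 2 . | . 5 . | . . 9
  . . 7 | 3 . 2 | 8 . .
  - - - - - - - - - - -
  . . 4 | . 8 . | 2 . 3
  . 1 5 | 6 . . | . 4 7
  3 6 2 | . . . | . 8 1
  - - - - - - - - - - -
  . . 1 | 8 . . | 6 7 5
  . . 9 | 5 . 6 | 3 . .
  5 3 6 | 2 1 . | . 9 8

Step 1. [r9c6∈{4,7}] in row 9, 7 fits only at r9c6, so r9c6=7.
Step 2. [r8c5∈{4}] nothing but 4 survives at r8c5. So r8c5=4.
Step 3. [r3c9∈{4}] r3c9's peers cover all but 4. So r3c9=4.
Step 4. [r5c7∈{9}] r5c7's peers cover all but 9. So r5c7=9.
Step 5. [r1c1∈{1,4,8}] in box 1, 4 fits only at r1c1, so r1c1=4.
Step 6. [r1c5∈{7}] nothing but 7 survives at r1c5 ⇒ r1c5=7.
Step 7. [r1c7∈{1}] r1c7's peers cover all but 1. So r1c7=1.
Step 8. [r6c5∈{9}] r6c5's peers cover all but 9 ⇒ r6c5=9.
Step 9. [r5c6∈{3}] only 3 remains possible at r5c6, so r5c6=3.
Step 10. [r8c2∈{7,8}] in col 2, 8 fits only at r8c2, so r8c2=8.
Step 11. [r4c2∈{7,9}] 7 has one home in col 2: r4c2, so r4c2=7.
Step 12. [r4c4∈{1}] only 1 remains possible at r4c4. So r4c4=1.
Step 13. [r1c3∈{3,8}] 3 has one home in row 1: r1c3, so r1c3=3.
Step 14. [r6c7∈{5}] only 5 remains possible at r6c7 ⇒ r6c7=5.
Step 15. [r6c6∈{4}] r6c6 is down to just 4 ⇒ r6c6=4.
Step 16. [r8c9∈{2}] r8c9's peers cover all but 2 ⇒ r8c9=2.
Step 17. [r3c2∈{9}] nothing but 9 survives at r3c2. So r3c2=9.
Step 18. [r2c6∈{1,8}] in row 2, 1 fits only at r2c6, so r2c6=1.
Step 19. [r7c5∈{3}] nothing but 3 survives at r7c5 ⇒ r7c5=3.
Step 20. [r3c5∈{6}] r3c5 has the single candidate 6 ⇒ r3c5=6.
Step 21. [r4c8∈{6}] r4c8's peers cover all but 6 ⇒ r4c8=6.
Step 22. [r4c1∈{9}] nothing but 9 survives at r4c1, so r4c1=9.
Step 23. [r2c3∈{8}] nothing but 8 survives at r2c3. So r2c3=8.
Step 24. [r9c7∈{4}] r9c7 is down to just 4 ⇒ r9c7=4.
Step 25. [r1c6∈{8}] r1c6's peers cover all but 8. So r1c6=8.
Step 26. [r2c4∈{4}] r2c4 is down to just 4, so r2c4=4.
Step 27. [r8c1∈{7}] r8c1 has the single candidate 7, so r8c1=7.
Step 28. [r7c2∈{4}] r7c2's peers cover all but 4 ⇒ r7c2=4.
Step 29. [r2c7∈{7}] nothing but 7 survives at r2c7, so r2c7=7.
Step 30. [r5c5∈{2}] r5c5's peers cover all but 2 ⇒ r5c5=2.
Step 31. [r4c6∈{5}] r4c6 is down to just 5. So r4c6=5.
Step 32. [r7c6∈{9}] r7c6 is down to just 9 ⇒ r7c6=9.
Step 33. [r7c1∈{2}] r7c1 is down to just 2, so r7c1=2.
Step 34. [r8c8∈{1}] r8c8 is down to just 1. So r8c8=1.
Step 35. [r3c8∈{5}] r3c8 has the single candidate 5. So r3c8=5.
Step 36. [r3c1∈{1}] r3c1's peers cover all but 1. So r3c1=1.
Step 37. [r6c4∈{7}] only 7 remains possible at r6c4. So r6c4=7.
Step 38. [r2c8∈{3}] nothing but 3 survives at r2c8, so r2c8=3.
Step 39. [r5c1∈{8}] nothing but 8 survives at r5c1 ⇒ r5c1=8.

Answer: 4 5 3 9 7 8 1 2 6 / 6 2 8 4 5 1 7 3 9 / 1 9 7 3 6 2 8 5 4 / 9 7 4 1 8 5 2 6 3 / 8 1 5 6 2 3 9 4 7 / 3 6 2 7 9 4 5 8 1 / 2 4 1 8 3 9 6 7 5 / 7 8 9 5 4 6 3 1 2 / 5 3 6 2 1 7 4 9 8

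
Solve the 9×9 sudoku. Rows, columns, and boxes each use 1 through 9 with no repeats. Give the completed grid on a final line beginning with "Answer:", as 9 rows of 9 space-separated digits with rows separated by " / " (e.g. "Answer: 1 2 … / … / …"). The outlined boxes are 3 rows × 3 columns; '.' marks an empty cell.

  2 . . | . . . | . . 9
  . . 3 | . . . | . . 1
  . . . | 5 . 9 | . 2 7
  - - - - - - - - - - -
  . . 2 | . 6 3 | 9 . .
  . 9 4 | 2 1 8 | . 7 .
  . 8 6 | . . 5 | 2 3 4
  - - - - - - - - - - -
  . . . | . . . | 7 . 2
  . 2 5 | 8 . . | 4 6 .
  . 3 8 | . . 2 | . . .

Step 1. [r2c1∈{4,5,6,7,8,9}] across row 2, 9 lands solely at r2c1, so r2c1=9.
Step 2. [r6c1∈{1,7}] r6c1 is the only open cell in row 6 admitting 1 ⇒ r6c1=1.
Step 3. [r8c5∈{3,7,9}] r8c5 is the only open cell in row 8 admitting 9 ⇒ r8c5=9.
Step 4. [r7c8∈{1,5,8,9}] 8 has one home in row 7: r7c8, so r7c8=8.
Step 5. [r1c3∈{1,7}] col 3 places 7 nowhere but r1c3 ⇒ r1c3=7.
Step 6. [r8c6∈{1,7}] row 8 places 1 nowhere but r8c6. So r8c6=1.
Step 7. [r9c9∈{5}] r9c9 is down to just 5. So r9c9=5.
Step 8. [r4c4∈{4,7}] row 4 places 4 nowhere but r4c4 ⇒ r4c4=4.
Step 9. [r3c1∈{4,6,8}] col 1 places 8 nowhere but r3c1 ⇒ r3c1=8.
Step 10. [r2c6∈{4,6,7}] in col 6, 7 fits only at r2c6. So r2c6=7.
Step 11. [r2c4∈{6}] r2c4's peers cover all but 6 ⇒ r2c4=6.
Step 12. [r1c6∈{4}] r1c6's peers cover all but 4 ⇒ r1c6=4.
Step 13. [r1c8∈{5}] r1c8 is down to just 5, so r1c8=5.
Step 14. [r9c1∈{4,6,7}] in row 9, 6 fits only at r9c1, so r9c1=6.
Step 15. [r3c2∈{1,4,6}] row 3 places 4 nowhere but r3c2. So r3c2=4.
Step 16. [r3c5∈{3}] only 3 remains possible at r3c5. So r3c5=3.
Step 17. [r9c4∈{7}] r9c4 is down to just 7. So r9c4=7.
Step 18. [r7c2∈{1}] r7c2 has the single candidate 1, so r7c2=1.
Step 19. [r2c7∈{8}] nothing but 8 survives at r2c7 ⇒ r2c7=8.
Step 20. [r3c7∈{6}] r3c7's peers cover all but 6, so r3c7=6.
Step 21. [r4c2∈{5,7}] 7 has one home in col 2: r4c2 ⇒ r4c2=7.
Step 22. [r4c1∈{5}] nothing but 5 survives at r4c1, so r4c1=5.
Step 23. [r7c1∈{4}] only 4 remains possible at r7c1, so r7c1=4.
Step 24. [r9c8∈{1,9}] 9 has one home in row 9: r9c8 ⇒ r9c8=9.
Step 25. [r8c9∈{3}] r8c9 has the single candidate 3. So r8c9=3.
Step 26. [r9c5∈{4}] nothing but 4 survives at r9c5. So r9c5=4.
Step 27. [r7c6∈{6}] nothing but 6 survives at r7c6, so r7c6=6.
Step 28. [r1c4∈{1}] only 1 remains possible at r1c4. So r1c4=1.
Step 29. [r2c2∈{5}] nothing but 5 survives at r2c2, so r2c2=5.
Step 30. [r1c7∈{3}] nothing but 3 survives at r1c7 ⇒ r1c7=3.
Step 31. [r2c5∈{2}] r2c5 is down to just 2, so r2c5=2.
Step 32. [r7c5∈{5}] r7c5 has the single candidate 5, so r7c5=5.
Step 33. [r5c9∈{6}] r5c9 has the single candidate 6. So r5c9=6.
Step 34. [r5c1∈{3}] r5c1 is down to just 3. So r5c1=3.
Step 35. [r3c3∈{1}] r3c3 is down to just 1. So r3c3=1.
Step 36. [r9c7∈{1}] nothing but 1 survives at r9c7. So r9c7=1.
Step 37. [r4c9∈{8}] nothing but 8 survives at r4c9. So r4c9=8.
Step 38. [r1c2∈{6}] nothing but 6 survives at r1c2 ⇒ r1c2=6.
Step 39. [r6c4∈{9}] r6c4 has the single candidate 9 ⇒ r6c4=9.
Step 40. [r4c8∈{1}] r4c8 is down to just 1, so r4c8=1.
Step 41. [r5c7∈{5}] r5c7 has the single candidate 5, so r5c7=5.
Step 42. [r6c5∈{7}] r6c5 is down to just 7, so r6c5=7.
Step 43. [r7c4∈{3}] only 3 remains possible at r7c4. So r7c4=3.
Step 44. [r7c3∈{9}] r7c3 is down to just 9, so r7c3=9.
Step 45. [r8c1∈{7}] nothing but 7 survives at r8c1 ⇒ r8c1=7.
Step 46. [r1c5∈{8}] only 8 remains possible at r1c5. So r1c5=8.
Step 47. [r2c8∈{4}] r2c8's peers cover all but 4. So r2c8=4.

Answer: 2 6 7 1 8 4 3 5 9 / 9 5 3 6 2 7 8 4 1 / 8 4 1 5 3 9 6 2 7 / 5 7 2 4 6 3 9 1 8 / 3 9 4 2 1 8 5 7 6 / 1 8 6 9 7 5 2 3 4 / 4 1 9 3 5 6 7 8 2 / 7 2 5 8 9 1 4 6 3 / 6 3 8 7 4 2 1 9 5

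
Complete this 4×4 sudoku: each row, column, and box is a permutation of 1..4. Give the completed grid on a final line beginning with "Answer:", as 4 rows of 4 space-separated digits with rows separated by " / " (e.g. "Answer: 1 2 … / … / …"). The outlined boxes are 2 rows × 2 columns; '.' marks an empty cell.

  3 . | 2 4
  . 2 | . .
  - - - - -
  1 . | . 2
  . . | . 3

Step 1. [r4c2∈{4}] only 4 remains possible at r4c2 ⇒ r4c2=4.
Step 2. [r2c4∈{1}] nothing but 1 survives at r2c4. So r2c4=1.
Step 3. [r2c3∈{3}] only 3 remains possible at r2c3, so r2c3=3.
Step 4. [r3c3∈{4}] r3c3 has the single candidate 4, so r3c3=4.
Step 5. [r4c1∈{2}] r4c1's peers cover all but 2 ⇒ r4c1=2.
Step 6. [r2c1∈{4}] r2c1's peers cover all but 4, so r2c1=4.
Step 7. [r4c3∈{1}] r4c3's peers cover all but 1 ⇒ r4c3=1.
Step 8. [r3c2∈{3}] r3c2 is down to just 3 ⇒ r3c2=3.
Step 9. [r1c2∈{1}] nothing but 1 survives at r1c2, so r1c2=1.

Answer: 3 1 2 4 / 4 2 3 1 / 1 3 4 2 / 2 4 1 3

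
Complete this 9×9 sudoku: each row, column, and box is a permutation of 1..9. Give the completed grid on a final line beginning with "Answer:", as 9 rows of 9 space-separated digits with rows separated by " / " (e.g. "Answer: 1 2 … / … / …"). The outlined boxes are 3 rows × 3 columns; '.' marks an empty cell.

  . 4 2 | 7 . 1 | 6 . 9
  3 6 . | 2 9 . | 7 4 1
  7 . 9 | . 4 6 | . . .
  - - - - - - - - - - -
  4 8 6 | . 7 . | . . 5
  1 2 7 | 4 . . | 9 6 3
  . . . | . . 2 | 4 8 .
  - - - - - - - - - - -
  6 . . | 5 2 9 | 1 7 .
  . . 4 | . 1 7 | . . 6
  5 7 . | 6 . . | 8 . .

Step 1. [r9c5∈{3}] r9c5 has the single candidate 3. So r9c5=3.
Step 2. [r3c4∈{3,8}] r3c4 is the only open cell in box 2 admitting 3, so r3c4=3.
Step 3. [r8c7∈{2,3,5}] r8c7 is the only open cell in col 7 admitting 3. So r8c7=3.
Step 4. [r3c7∈{2,5}] 5 has one home in col 7: r3c7. So r3c7=5.
Step 5. [r1c5∈{5,8}] r1c5 is the only open cell in row 1 admitting 5. So r1c5=5.
Step 6. [r3c8∈{2}] r3c8's peers cover all but 2. So r3c8=2.
Step 7. [r8c2∈{9}] r8c2 is down to just 9, so r8c2=9.
Step 8. [r7c3∈{3,8}] row 7 places 8 nowhere but r7c3 ⇒ r7c3=8.
Step 9. [r4c4∈{1,9}] in row 4, 9 fits only at r4c4, so r4c4=9.
Step 10. [r6c2∈{3,5}] 5 has one home in col 2: r6c2, so r6c2=5.
Step 11. [r5c5∈{8}] nothing but 8 survives at r5c5. So r5c5=8.
Step 12. [r9c6∈{4}] r9c6 has the single candidate 4. So r9c6=4.
Step 13. [r9c3∈{1}] r9c3 is down to just 1, so r9c3=1.
Step 14. [r6c4∈{1}] r6c4 is down to just 1 ⇒ r6c4=1.
Step 15. [r5c6∈{5}] r5c6's peers cover all but 5 ⇒ r5c6=5.
Step 16. [r4c6∈{3}] r4c6's peers cover all but 3 ⇒ r4c6=3.
Step 17. [r6c5∈{6}] nothing but 6 survives at r6c5. So r6c5=6.
Step 18. [r2c6∈{8}] only 8 remains possible at r2c6. So r2c6=8.
Step 19. [r8c4∈{8}] r8c4's peers cover all but 8 ⇒ r8c4=8.
Step 20. [r6c1∈{9}] r6c1 is down to just 9. So r6c1=9.
Step 21. [r4c8∈{1}] r4c8's peers cover all but 1, so r4c8=1.
Step 22. [r1c8∈{3}] r1c8's peers cover all but 3 ⇒ r1c8=3.
Step 23. [r6c3∈{3}] r6c3's peers cover all but 3 ⇒ r6c3=3.
Step 24. [r1c1∈{8}] r1c1 has the single candidate 8. So r1c1=8.
Step 25. [r8c1∈{2}] r8c1's peers cover all but 2 ⇒ r8c1=2.
Step 26. [r9c9∈{2}] r9c9 has the single candidate 2 ⇒ r9c9=2.
Step 27. [r9c8∈{9}] r9c8's peers cover all but 9. So r9c8=9.
Step 28. [r6c9∈{7}] r6c9 has the single candidate 7, so r6c9=7.
Step 29. [r4c7∈{2}] only 2 remains possible at r4c7. So r4c7=2.
Step 30. [r3c9∈{8}] only 8 remains possible at r3c9. So r3c9=8.
Step 31. [r3c2∈{1}] only 1 remains possible at r3c2. So r3c2=1.
Step 32. [r7c2∈{3}] only 3 remains possible at r7c2 ⇒ r7c2=3.
Step 33. [r8c8∈{5}] r8c8 is down to just 5. So r8c8=5.
Step 34. [r7c9∈{4}] only 4 remains possible at r7c9. So r7c9=4.
Step 35. [r2c3∈{5}] r2c3 is down to just 5 ⇒ r2c3=5.

Answer: 8 4 2 7 5 1 6 3 9 / 3 6 5 2 9 8 7 4 1 / 7 1 9 3 4 6 5 2 8 / 4 8 6 9 7 3 2 1 5 / 1 2 7 4 8 5 9 6 3 / 9 5 3 1 6 2 4 8 7 / 6 3 8 5 2 9 1 7 4 / 2 9 4 8 1 7 3 5 6 / 5 7 1 6 3 4 8 9 2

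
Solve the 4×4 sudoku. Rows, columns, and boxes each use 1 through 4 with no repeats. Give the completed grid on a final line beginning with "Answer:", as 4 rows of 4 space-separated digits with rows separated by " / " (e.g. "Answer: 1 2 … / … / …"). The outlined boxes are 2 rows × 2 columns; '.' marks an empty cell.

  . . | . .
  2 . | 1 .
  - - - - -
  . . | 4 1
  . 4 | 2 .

Step 1. [r2c2∈{3}] only 3 remains possible at r2c2 ⇒ r2c2=3.
Step 2. [r1c1∈{1,4}] across col 1, 4 lands solely at r1c1, so r1c1=4.
Step 3. [r4c4∈{3}] r4c4's peers cover all but 3. So r4c4=3.
Step 4. [r2c4∈{4}] nothing but 4 survives at r2c4 ⇒ r2c4=4.
Step 5. [r1c2∈{1}] only 1 remains possible at r1c2, so r1c2=1.
Step 6. [r1c3∈{3}] r1c3 has the single candidate 3 ⇒ r1c3=3.
Step 7. [r4c1∈{1}] r4c1 has the single candidate 1 ⇒ r4c1=1.
Step 8. [r3c2∈{2}] nothing but 2 survives at r3c2, so r3c2=2.
Step 9. [r1c4∈{2}] only 2 remains possible at r1c4 ⇒ r1c4=2.
Step 10. [r3c1∈{3}] r3c1's peers cover all but 3, so r3c1=3.

Answer: 4 1 3 2 / 2 3 1 4 / 3 2 4 1 / 1 4 2 3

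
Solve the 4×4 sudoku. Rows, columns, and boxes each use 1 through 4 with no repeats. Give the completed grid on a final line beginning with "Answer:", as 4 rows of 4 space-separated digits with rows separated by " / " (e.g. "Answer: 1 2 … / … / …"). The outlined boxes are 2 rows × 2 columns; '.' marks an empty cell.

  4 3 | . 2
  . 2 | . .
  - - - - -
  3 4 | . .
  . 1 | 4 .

Step 1. [r1c3∈{1}] nothing but 1 survives at r1c3, so r1c3=1.
Step 2. [r2c4∈{3,4}] across row 2, 4 lands solely at r2c4. So r2c4=4.
Step 3. [r2c3∈{3}] nothing but 3 survives at r2c3 ⇒ r2c3=3.
Step 4. [r2c1∈{1}] r2c1 has the single candidate 1. So r2c1=1.
Step 5. [r4c1∈{2}] r4c1's peers cover all but 2 ⇒ r4c1=2.
Step 6. [r3c3∈{2}] nothing but 2 survives at r3c3 ⇒ r3c3=2.
Step 7. [r3c4∈{1}] nothing but 1 survives at r3c4 ⇒ r3c4=1.
Step 8. [r4c4∈{3}] r4c4 has the single candidate 3, so r4c4=3.

Answer: 4 3 1 2 / 1 2 3 4 / 3 4 2 1 / 2 1 4 3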